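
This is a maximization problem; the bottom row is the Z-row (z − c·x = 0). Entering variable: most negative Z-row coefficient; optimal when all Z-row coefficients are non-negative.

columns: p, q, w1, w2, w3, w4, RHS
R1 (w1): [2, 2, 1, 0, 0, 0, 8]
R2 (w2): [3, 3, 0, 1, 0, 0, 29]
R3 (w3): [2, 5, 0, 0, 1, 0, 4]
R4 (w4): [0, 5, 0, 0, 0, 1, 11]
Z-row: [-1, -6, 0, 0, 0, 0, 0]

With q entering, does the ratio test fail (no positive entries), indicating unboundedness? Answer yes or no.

Column q has positive entries in row(s) 1, 2, 3, 4, so the ratio test bounds it — not unbounded.

no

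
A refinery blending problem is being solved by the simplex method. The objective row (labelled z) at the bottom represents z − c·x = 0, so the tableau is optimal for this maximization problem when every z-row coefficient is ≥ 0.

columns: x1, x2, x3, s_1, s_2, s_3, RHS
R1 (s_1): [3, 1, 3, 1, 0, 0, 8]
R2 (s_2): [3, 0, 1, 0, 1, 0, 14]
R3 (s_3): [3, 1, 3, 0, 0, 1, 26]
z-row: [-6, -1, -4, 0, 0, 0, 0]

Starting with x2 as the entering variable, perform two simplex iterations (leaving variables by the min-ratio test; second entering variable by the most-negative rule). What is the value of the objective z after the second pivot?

16

Ratio test on column x2 — row 1: 8/1 = 8; row 2: entry 0 ≤ 0; row 3: 26/1 = 26. Minimum is 8 at row 1 (s_1 leaves); pivot element 1.
Pivot on row 1; the z-row RHS becomes 0 − (-1)·8 = 8.
Next entering variable (most negative z-row entry -3): x1.
Ratio test on column x1 — row 1: 8/3 = 8/3; row 2: 14/3 = 14/3; row 3: entry 0 ≤ 0. Minimum is 8/3 at row 1 (x2 leaves); pivot element 3.
After the second pivot the z-row RHS is 8 − (-3)·(8/3) = 16.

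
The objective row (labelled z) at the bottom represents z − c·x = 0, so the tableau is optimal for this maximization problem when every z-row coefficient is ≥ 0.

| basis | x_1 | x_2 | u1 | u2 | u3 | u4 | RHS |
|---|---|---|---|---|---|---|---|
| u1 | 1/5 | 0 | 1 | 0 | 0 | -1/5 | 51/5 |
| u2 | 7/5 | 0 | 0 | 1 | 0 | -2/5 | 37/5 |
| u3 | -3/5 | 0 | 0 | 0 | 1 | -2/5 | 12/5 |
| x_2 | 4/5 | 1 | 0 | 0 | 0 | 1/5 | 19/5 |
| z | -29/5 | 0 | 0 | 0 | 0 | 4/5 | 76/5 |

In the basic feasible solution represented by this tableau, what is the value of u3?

u3 is basic (row 3); its value is the RHS of that row, 12/5.

12/5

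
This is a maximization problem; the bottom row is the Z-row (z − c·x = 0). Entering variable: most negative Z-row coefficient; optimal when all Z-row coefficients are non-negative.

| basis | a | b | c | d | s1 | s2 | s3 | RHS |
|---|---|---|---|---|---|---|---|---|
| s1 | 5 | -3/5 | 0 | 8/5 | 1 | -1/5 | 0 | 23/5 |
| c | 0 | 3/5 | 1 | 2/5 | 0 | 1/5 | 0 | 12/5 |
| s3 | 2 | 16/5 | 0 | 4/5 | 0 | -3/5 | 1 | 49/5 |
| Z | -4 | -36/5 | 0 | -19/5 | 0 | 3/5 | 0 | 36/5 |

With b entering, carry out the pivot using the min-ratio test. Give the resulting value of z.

117/4

Ratio test on column b — row 1: entry -3/5 ≤ 0; row 2: (12/5)/(3/5) = 4; row 3: (49/5)/(16/5) = 49/16. Minimum is 49/16 at row 3 (s3 leaves); pivot element 16/5.
Pivot on row 3; the Z-row RHS becomes 36/5 − (-36/5)·(49/16) = 117/4.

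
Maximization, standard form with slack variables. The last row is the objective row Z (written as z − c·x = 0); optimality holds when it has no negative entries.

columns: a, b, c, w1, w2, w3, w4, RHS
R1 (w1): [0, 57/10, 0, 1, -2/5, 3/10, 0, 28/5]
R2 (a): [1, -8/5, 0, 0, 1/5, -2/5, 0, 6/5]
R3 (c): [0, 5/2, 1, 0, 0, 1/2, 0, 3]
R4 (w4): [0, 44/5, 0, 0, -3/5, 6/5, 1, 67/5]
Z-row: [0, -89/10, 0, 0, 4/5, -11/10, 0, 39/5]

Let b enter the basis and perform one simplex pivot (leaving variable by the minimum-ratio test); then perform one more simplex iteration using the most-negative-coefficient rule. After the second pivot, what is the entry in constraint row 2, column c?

6/7

Ratio test on column b — row 1: (28/5)/(57/10) = 56/57; row 2: entry -8/5 ≤ 0; row 3: 3/(5/2) = 6/5; row 4: (67/5)/(44/5) = 67/44. Minimum is 56/57 at row 1 (w1 leaves); pivot element 57/10.
Divide row 1 by 57/10; eliminate column b from the other rows.
Second iteration: most negative Z-row entry is -12/19 in column w3, so w3 enters.
Ratio test on column w3 — row 1: (56/57)/(1/19) = 56/3; row 2: entry -6/19 ≤ 0; row 3: (31/57)/(7/19) = 31/21; row 4: (271/57)/(14/19) = 271/42. Minimum is 31/21 at row 3 (c leaves); pivot element 7/19.
Divide row 3 by 7/19; eliminate column w3 from the other rows.
After both pivots, the entry at constraint row 2, column c is 6/7.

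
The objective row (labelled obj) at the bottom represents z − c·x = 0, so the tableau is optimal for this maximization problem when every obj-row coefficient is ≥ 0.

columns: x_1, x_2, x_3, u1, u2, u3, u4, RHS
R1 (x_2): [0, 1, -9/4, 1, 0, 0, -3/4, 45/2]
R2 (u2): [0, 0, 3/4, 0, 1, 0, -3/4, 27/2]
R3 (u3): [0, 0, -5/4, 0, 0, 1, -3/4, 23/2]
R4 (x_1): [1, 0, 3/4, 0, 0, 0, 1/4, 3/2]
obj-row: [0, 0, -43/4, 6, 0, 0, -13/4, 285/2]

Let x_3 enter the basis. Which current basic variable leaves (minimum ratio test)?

x_1

Column x_3 entries and ratios — x_2: -9/4 ≤ 0, skip; u2: (27/2)/(3/4) = 18; u3: -5/4 ≤ 0, skip; x_1: (3/2)/(3/4) = 2.
Smallest ratio is 2 in the row of x_1, so x_1 leaves.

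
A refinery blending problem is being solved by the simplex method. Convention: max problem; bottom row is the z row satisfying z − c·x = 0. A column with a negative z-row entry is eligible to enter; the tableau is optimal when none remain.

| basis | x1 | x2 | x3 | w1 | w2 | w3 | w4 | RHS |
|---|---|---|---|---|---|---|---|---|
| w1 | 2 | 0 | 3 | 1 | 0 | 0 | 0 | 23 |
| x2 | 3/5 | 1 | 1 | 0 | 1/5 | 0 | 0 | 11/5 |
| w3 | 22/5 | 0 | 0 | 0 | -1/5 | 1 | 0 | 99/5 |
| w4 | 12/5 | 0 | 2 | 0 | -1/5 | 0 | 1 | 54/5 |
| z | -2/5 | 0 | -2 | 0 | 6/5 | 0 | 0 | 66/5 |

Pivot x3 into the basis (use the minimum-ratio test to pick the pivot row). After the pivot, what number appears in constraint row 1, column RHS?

82/5

Ratio test on column x3 — row 1: 23/3 = 23/3; row 2: (11/5)/1 = 11/5; row 3: entry 0 ≤ 0; row 4: (54/5)/2 = 27/5. Minimum is 11/5 at row 2 (x2 leaves); pivot element 1.
Divide row 2 by 1; eliminate column x3 from the other rows.
Row 1 update in column RHS: 23 − 3·(11/5) = 82/5.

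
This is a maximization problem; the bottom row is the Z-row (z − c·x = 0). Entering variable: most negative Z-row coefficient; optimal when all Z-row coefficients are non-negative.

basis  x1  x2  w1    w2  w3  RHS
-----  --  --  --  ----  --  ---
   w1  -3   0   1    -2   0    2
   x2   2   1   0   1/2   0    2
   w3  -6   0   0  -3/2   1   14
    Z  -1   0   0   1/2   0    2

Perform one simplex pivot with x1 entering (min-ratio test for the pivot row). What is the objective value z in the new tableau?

3

Ratio test on column x1 — row 1: entry -3 ≤ 0; row 2: 2/2 = 1; row 3: entry -6 ≤ 0. Minimum is 1 at row 2 (x2 leaves); pivot element 2.
Pivot on row 2; the Z-row RHS becomes 2 − (-1)·1 = 3.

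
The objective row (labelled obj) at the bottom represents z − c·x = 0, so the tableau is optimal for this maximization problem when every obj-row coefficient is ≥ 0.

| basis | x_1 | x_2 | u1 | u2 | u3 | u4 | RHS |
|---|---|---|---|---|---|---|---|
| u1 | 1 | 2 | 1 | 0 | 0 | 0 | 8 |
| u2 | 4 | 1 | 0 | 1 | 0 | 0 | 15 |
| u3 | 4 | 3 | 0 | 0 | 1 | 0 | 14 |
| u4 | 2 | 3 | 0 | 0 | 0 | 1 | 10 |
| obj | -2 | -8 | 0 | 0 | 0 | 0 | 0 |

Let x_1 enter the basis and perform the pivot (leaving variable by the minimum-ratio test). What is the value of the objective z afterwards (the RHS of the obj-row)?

7

Ratio test on column x_1 — row 1: 8/1 = 8; row 2: 15/4 = 15/4; row 3: 14/4 = 7/2; row 4: 10/2 = 5. Minimum is 7/2 at row 3 (u3 leaves); pivot element 4.
Pivot on row 3; the obj-row RHS becomes 0 − (-2)·(7/2) = 7.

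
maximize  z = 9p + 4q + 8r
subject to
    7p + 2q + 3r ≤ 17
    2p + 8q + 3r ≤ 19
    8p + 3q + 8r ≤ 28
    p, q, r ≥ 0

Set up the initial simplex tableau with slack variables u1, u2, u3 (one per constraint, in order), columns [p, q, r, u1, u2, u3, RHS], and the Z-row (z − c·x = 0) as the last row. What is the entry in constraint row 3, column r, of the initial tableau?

8

Constraint 3 has coefficient 8 on r.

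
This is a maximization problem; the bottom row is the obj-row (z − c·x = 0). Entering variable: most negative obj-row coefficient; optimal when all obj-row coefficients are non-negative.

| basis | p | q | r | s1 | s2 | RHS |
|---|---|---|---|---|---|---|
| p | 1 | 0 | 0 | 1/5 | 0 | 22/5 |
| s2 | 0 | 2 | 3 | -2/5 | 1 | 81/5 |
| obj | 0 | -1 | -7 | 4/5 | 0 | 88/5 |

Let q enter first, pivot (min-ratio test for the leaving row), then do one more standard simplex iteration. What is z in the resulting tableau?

277/5

Ratio test on column q — row 1: entry 0 ≤ 0; row 2: (81/5)/2 = 81/10. Minimum is 81/10 at row 2 (s2 leaves); pivot element 2.
Pivot on row 2; the obj-row RHS becomes 88/5 − (-1)·(81/10) = 257/10.
Next entering variable (most negative obj-row entry -11/2): r.
Ratio test on column r — row 1: entry 0 ≤ 0; row 2: (81/10)/(3/2) = 27/5. Minimum is 27/5 at row 2 (q leaves); pivot element 3/2.
After the second pivot the obj-row RHS is 257/10 − (-11/2)·(27/5) = 277/5.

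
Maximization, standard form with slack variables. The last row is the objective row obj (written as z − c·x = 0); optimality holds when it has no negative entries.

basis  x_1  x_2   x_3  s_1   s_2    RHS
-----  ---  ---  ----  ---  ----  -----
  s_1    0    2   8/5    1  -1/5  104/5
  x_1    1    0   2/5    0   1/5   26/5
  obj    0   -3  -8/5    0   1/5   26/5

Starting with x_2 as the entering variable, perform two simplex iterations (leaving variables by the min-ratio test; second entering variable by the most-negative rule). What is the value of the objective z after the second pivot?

39

Ratio test on column x_2 — row 1: (104/5)/2 = 52/5; row 2: entry 0 ≤ 0. Minimum is 52/5 at row 1 (s_1 leaves); pivot element 2.
Pivot on row 1; the obj-row RHS becomes 26/5 − (-3)·(52/5) = 182/5.
Next entering variable (most negative obj-row entry -1/10): s_2.
Ratio test on column s_2 — row 1: entry -1/10 ≤ 0; row 2: (26/5)/(1/5) = 26. Minimum is 26 at row 2 (x_1 leaves); pivot element 1/5.
After the second pivot the obj-row RHS is 182/5 − (-1/10)·26 = 39.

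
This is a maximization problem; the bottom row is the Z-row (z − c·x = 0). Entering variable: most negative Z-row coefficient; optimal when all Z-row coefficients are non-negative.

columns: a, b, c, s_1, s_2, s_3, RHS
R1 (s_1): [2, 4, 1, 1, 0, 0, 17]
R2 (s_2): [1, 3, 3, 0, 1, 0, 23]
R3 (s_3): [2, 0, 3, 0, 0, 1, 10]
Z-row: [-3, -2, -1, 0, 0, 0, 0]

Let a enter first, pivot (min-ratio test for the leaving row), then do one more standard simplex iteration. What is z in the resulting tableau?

37/2

Ratio test on column a — row 1: 17/2 = 17/2; row 2: 23/1 = 23; row 3: 10/2 = 5. Minimum is 5 at row 3 (s_3 leaves); pivot element 2.
Pivot on row 3; the Z-row RHS becomes 0 − (-3)·5 = 15.
Next entering variable (most negative Z-row entry -2): b.
Ratio test on column b — row 1: 7/4 = 7/4; row 2: 18/3 = 6; row 3: entry 0 ≤ 0. Minimum is 7/4 at row 1 (s_1 leaves); pivot element 4.
After the second pivot the Z-row RHS is 15 − (-2)·(7/4) = 37/2.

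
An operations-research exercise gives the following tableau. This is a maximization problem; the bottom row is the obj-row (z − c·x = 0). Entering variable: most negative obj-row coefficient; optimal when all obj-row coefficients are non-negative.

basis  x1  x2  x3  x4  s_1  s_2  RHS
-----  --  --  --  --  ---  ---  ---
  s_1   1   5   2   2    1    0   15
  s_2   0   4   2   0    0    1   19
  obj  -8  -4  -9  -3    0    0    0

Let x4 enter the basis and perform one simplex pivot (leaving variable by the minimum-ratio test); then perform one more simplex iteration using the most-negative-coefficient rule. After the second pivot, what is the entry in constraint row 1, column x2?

Ratio test on column x4 — row 1: 15/2 = 15/2; row 2: entry 0 ≤ 0. Minimum is 15/2 at row 1 (s_1 leaves); pivot element 2.
Divide row 1 by 2; eliminate column x4 from the other rows.
Second iteration: most negative obj-row entry is -13/2 in column x1, so x1 enters.
Ratio test on column x1 — row 1: (15/2)/(1/2) = 15; row 2: entry 0 ≤ 0. Minimum is 15 at row 1 (x4 leaves); pivot element 1/2.
Divide row 1 by 1/2; eliminate column x1 from the other rows.
After both pivots, the entry at constraint row 1, column x2 is 5.

5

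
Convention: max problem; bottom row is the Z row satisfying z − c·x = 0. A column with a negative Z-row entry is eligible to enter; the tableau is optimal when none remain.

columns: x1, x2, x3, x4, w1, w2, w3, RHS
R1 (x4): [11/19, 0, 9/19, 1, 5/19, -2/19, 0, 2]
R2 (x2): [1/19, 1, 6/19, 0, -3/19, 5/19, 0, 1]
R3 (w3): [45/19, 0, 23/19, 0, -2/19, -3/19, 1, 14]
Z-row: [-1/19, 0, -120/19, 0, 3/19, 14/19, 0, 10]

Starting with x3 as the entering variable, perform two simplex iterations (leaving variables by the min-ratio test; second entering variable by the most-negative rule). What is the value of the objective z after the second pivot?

33

Ratio test on column x3 — row 1: 2/(9/19) = 38/9; row 2: 1/(6/19) = 19/6; row 3: 14/(23/19) = 266/23. Minimum is 19/6 at row 2 (x2 leaves); pivot element 6/19.
Pivot on row 2; the Z-row RHS becomes 10 − (-120/19)·(19/6) = 30.
Next entering variable (most negative Z-row entry -3): w1.
Ratio test on column w1 — row 1: (1/2)/(1/2) = 1; row 2: entry -1/2 ≤ 0; row 3: (61/6)/(1/2) = 61/3. Minimum is 1 at row 1 (x4 leaves); pivot element 1/2.
After the second pivot the Z-row RHS is 30 − (-3)·1 = 33.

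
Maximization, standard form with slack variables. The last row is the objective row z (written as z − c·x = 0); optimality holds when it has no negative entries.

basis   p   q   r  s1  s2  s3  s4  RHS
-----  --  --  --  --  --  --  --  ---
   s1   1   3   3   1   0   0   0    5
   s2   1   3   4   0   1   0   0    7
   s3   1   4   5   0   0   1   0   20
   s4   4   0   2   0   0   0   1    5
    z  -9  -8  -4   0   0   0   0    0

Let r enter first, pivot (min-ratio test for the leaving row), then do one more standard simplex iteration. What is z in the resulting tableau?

21/2

Ratio test on column r — row 1: 5/3 = 5/3; row 2: 7/4 = 7/4; row 3: 20/5 = 4; row 4: 5/2 = 5/2. Minimum is 5/3 at row 1 (s1 leaves); pivot element 3.
Pivot on row 1; the z-row RHS becomes 0 − (-4)·(5/3) = 20/3.
Next entering variable (most negative z-row entry -23/3): p.
Ratio test on column p — row 1: (5/3)/(1/3) = 5; row 2: entry -1/3 ≤ 0; row 3: entry -2/3 ≤ 0; row 4: (5/3)/(10/3) = 1/2. Minimum is 1/2 at row 4 (s4 leaves); pivot element 10/3.
After the second pivot the z-row RHS is 20/3 − (-23/3)·(1/2) = 21/2.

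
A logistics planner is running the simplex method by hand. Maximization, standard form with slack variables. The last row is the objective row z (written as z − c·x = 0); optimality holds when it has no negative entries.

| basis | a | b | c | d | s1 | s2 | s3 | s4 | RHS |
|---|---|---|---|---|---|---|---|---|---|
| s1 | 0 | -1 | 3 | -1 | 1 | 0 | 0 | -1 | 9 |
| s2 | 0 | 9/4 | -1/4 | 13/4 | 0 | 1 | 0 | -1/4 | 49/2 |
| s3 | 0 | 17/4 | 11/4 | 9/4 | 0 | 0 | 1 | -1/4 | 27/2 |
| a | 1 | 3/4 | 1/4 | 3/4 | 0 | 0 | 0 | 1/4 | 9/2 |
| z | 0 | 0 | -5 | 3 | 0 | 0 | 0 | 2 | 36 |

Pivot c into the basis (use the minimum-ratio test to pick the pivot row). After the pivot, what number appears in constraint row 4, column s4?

Ratio test on column c — row 1: 9/3 = 3; row 2: entry -1/4 ≤ 0; row 3: (27/2)/(11/4) = 54/11; row 4: (9/2)/(1/4) = 18. Minimum is 3 at row 1 (s1 leaves); pivot element 3.
Divide row 1 by 3; eliminate column c from the other rows.
Row 4 update in column s4: 1/4 − (1/4)·(-1/3) = 1/3.

1/3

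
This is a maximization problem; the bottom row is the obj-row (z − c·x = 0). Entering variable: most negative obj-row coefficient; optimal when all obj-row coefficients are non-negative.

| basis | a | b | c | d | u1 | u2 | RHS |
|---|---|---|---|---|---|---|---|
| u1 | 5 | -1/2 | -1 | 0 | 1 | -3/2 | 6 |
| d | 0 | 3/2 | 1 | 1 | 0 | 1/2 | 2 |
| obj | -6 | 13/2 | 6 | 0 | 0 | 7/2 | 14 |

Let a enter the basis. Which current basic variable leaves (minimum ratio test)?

Column a entries and ratios — u1: 6/5 = 6/5; d: 0 ≤ 0, skip.
Smallest ratio is 6/5 in the row of u1, so u1 leaves.

u1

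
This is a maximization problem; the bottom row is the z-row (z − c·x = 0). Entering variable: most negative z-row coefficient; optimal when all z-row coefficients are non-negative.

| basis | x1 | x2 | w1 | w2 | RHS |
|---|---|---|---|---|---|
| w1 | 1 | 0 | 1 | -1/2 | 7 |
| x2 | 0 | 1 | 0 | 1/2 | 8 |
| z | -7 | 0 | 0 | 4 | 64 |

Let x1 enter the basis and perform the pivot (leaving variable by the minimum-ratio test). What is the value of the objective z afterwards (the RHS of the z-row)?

113

Ratio test on column x1 — row 1: 7/1 = 7; row 2: entry 0 ≤ 0. Minimum is 7 at row 1 (w1 leaves); pivot element 1.
Pivot on row 1; the z-row RHS becomes 64 − (-7)·7 = 113.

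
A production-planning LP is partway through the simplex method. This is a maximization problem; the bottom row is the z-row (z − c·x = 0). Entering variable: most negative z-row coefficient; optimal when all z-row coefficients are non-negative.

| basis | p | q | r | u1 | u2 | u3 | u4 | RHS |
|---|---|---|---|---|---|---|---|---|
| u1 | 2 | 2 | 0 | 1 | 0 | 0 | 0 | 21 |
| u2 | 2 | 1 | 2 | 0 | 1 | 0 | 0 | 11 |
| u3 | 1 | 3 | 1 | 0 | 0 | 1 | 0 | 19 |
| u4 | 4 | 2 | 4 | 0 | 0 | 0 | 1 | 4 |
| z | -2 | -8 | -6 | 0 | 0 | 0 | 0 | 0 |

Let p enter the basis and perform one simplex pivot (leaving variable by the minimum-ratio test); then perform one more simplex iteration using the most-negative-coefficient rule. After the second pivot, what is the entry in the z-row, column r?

Ratio test on column p — row 1: 21/2 = 21/2; row 2: 11/2 = 11/2; row 3: 19/1 = 19; row 4: 4/4 = 1. Minimum is 1 at row 4 (u4 leaves); pivot element 4.
Divide row 4 by 4; eliminate column p from the other rows.
Second iteration: most negative z-row entry is -7 in column q, so q enters.
Ratio test on column q — row 1: 19/1 = 19; row 2: entry 0 ≤ 0; row 3: 18/(5/2) = 36/5; row 4: 1/(1/2) = 2. Minimum is 2 at row 4 (p leaves); pivot element 1/2.
Divide row 4 by 1/2; eliminate column q from the other rows.
After both pivots, the entry at the z-row, column r is 10.

10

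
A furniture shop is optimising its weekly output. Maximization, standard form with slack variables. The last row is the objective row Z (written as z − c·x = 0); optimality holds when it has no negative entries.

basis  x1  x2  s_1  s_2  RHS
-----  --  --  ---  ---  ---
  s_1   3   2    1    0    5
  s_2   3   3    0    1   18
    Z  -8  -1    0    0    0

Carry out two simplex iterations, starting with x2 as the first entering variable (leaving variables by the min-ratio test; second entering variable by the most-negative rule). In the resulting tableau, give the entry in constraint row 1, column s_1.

1/3

Ratio test on column x2 — row 1: 5/2 = 5/2; row 2: 18/3 = 6. Minimum is 5/2 at row 1 (s_1 leaves); pivot element 2.
Divide row 1 by 2; eliminate column x2 from the other rows.
Second iteration: most negative Z-row entry is -13/2 in column x1, so x1 enters.
Ratio test on column x1 — row 1: (5/2)/(3/2) = 5/3; row 2: entry -3/2 ≤ 0. Minimum is 5/3 at row 1 (x2 leaves); pivot element 3/2.
Divide row 1 by 3/2; eliminate column x1 from the other rows.
After both pivots, the entry at constraint row 1, column s_1 is 1/3.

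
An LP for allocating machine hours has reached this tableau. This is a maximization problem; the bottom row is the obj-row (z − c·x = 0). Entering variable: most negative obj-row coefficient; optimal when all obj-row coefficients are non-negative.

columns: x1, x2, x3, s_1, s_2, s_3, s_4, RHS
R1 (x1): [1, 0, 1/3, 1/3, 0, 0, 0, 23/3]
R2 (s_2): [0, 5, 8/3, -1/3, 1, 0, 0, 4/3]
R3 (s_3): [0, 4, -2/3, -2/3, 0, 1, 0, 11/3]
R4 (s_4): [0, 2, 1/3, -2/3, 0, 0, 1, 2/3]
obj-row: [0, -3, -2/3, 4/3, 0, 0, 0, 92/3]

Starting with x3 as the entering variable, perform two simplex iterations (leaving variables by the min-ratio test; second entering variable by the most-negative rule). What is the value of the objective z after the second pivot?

Ratio test on column x3 — row 1: (23/3)/(1/3) = 23; row 2: (4/3)/(8/3) = 1/2; row 3: entry -2/3 ≤ 0; row 4: (2/3)/(1/3) = 2. Minimum is 1/2 at row 2 (s_2 leaves); pivot element 8/3.
Pivot on row 2; the obj-row RHS becomes 92/3 − (-2/3)·(1/2) = 31.
Next entering variable (most negative obj-row entry -7/4): x2.
Ratio test on column x2 — row 1: entry -5/8 ≤ 0; row 2: (1/2)/(15/8) = 4/15; row 3: 4/(21/4) = 16/21; row 4: (1/2)/(11/8) = 4/11. Minimum is 4/15 at row 2 (x3 leaves); pivot element 15/8.
After the second pivot the obj-row RHS is 31 − (-7/4)·(4/15) = 472/15.

472/15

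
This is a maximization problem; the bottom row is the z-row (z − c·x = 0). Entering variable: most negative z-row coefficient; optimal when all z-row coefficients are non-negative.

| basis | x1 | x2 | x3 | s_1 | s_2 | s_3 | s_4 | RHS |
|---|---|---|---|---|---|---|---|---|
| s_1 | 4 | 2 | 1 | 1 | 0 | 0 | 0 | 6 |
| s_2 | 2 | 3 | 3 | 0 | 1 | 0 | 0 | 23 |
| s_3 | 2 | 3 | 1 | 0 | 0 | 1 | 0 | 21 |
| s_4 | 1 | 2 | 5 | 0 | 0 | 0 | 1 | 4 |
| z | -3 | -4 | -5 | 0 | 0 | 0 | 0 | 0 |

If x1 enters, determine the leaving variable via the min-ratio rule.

Column x1 entries and ratios — s_1: 6/4 = 3/2; s_2: 23/2 = 23/2; s_3: 21/2 = 21/2; s_4: 4/1 = 4.
Smallest ratio is 3/2 in the row of s_1, so s_1 leaves.

s_1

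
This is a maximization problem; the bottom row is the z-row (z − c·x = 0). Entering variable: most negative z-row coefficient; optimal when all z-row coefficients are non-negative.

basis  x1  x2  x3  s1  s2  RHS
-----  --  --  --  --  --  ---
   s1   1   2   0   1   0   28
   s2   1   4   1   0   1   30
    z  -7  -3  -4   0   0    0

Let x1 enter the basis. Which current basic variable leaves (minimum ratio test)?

s1

Column x1 entries and ratios — s1: 28/1 = 28; s2: 30/1 = 30.
Smallest ratio is 28 in the row of s1, so s1 leaves.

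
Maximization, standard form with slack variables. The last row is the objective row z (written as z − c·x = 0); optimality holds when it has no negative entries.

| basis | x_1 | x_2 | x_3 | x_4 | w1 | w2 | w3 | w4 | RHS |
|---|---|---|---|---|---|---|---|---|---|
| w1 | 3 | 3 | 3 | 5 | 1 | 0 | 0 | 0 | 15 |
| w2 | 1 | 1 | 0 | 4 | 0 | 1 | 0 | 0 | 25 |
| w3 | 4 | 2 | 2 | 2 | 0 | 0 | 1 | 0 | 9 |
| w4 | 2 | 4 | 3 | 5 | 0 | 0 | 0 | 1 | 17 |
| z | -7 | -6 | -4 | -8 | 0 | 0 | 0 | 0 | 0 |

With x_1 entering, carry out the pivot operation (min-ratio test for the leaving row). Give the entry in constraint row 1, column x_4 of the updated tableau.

7/2

Ratio test on column x_1 — row 1: 15/3 = 5; row 2: 25/1 = 25; row 3: 9/4 = 9/4; row 4: 17/2 = 17/2. Minimum is 9/4 at row 3 (w3 leaves); pivot element 4.
Divide row 3 by 4; eliminate column x_1 from the other rows.
Row 1 update in column x_4: 5 − 3·(1/2) = 7/2.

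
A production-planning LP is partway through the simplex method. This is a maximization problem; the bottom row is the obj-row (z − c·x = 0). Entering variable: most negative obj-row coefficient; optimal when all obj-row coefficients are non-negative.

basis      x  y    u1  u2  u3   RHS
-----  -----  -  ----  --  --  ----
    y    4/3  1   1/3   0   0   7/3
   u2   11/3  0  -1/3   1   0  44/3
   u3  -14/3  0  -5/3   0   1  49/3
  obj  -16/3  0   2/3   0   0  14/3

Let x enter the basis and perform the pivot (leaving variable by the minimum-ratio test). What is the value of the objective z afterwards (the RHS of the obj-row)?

Ratio test on column x — row 1: (7/3)/(4/3) = 7/4; row 2: (44/3)/(11/3) = 4; row 3: entry -14/3 ≤ 0. Minimum is 7/4 at row 1 (y leaves); pivot element 4/3.
Pivot on row 1; the obj-row RHS becomes 14/3 − (-16/3)·(7/4) = 14.

14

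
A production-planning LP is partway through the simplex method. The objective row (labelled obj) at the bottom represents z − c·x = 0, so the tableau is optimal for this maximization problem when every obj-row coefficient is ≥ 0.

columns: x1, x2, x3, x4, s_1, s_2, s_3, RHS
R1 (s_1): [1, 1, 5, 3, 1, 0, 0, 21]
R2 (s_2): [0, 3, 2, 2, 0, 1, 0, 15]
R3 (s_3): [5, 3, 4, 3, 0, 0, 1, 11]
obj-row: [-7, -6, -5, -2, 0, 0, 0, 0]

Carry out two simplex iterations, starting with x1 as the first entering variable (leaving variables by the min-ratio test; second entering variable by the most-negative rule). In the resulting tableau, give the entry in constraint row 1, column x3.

Ratio test on column x1 — row 1: 21/1 = 21; row 2: entry 0 ≤ 0; row 3: 11/5 = 11/5. Minimum is 11/5 at row 3 (s_3 leaves); pivot element 5.
Divide row 3 by 5; eliminate column x1 from the other rows.
Second iteration: most negative obj-row entry is -9/5 in column x2, so x2 enters.
Ratio test on column x2 — row 1: (94/5)/(2/5) = 47; row 2: 15/3 = 5; row 3: (11/5)/(3/5) = 11/3. Minimum is 11/3 at row 3 (x1 leaves); pivot element 3/5.
Divide row 3 by 3/5; eliminate column x2 from the other rows.
After both pivots, the entry at constraint row 1, column x3 is 11/3.

11/3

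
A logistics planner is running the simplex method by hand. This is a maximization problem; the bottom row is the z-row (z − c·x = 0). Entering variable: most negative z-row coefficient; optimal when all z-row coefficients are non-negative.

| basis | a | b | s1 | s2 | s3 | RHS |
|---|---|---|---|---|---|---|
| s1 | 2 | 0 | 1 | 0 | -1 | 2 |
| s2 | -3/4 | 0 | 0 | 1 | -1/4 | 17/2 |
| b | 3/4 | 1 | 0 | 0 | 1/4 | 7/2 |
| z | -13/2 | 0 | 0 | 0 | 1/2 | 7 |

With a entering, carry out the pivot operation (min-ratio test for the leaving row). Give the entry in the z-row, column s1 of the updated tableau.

Ratio test on column a — row 1: 2/2 = 1; row 2: entry -3/4 ≤ 0; row 3: (7/2)/(3/4) = 14/3. Minimum is 1 at row 1 (s1 leaves); pivot element 2.
Divide row 1 by 2; eliminate column a from the other rows.
z-row update in column s1: 0 − (-13/2)·(1/2) = 13/4.

13/4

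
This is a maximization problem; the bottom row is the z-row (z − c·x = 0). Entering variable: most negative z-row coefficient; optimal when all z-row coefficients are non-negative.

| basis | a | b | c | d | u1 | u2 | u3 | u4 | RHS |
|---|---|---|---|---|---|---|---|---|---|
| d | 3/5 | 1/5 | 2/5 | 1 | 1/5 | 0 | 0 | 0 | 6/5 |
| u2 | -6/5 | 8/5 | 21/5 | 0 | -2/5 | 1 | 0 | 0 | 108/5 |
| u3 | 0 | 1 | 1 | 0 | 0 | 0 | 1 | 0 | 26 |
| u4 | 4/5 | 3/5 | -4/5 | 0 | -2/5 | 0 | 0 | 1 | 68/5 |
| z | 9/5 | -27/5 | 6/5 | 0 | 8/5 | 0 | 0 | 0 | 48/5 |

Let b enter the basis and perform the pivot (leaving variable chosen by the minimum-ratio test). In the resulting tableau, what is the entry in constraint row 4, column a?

-1

Ratio test on column b — row 1: (6/5)/(1/5) = 6; row 2: (108/5)/(8/5) = 27/2; row 3: 26/1 = 26; row 4: (68/5)/(3/5) = 68/3. Minimum is 6 at row 1 (d leaves); pivot element 1/5.
Divide row 1 by 1/5; eliminate column b from the other rows.
Row 4 update in column a: 4/5 − (3/5)·3 = -1.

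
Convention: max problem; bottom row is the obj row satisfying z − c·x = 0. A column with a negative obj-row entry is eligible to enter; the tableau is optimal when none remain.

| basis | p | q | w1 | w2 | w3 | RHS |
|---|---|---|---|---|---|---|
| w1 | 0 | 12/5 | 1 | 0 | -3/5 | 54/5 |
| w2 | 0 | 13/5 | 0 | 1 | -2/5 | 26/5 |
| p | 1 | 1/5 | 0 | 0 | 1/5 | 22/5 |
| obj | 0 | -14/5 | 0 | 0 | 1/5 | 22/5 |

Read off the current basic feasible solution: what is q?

q is not in the basis, so in the current basic feasible solution q = 0.

0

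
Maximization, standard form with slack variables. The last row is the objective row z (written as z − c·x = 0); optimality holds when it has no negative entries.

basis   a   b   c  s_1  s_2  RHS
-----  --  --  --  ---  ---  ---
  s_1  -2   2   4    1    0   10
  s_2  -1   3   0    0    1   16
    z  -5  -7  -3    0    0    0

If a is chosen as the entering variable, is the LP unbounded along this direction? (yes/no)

Every constraint-row entry in column a is ≤ 0, so increasing a is unbounded.

yes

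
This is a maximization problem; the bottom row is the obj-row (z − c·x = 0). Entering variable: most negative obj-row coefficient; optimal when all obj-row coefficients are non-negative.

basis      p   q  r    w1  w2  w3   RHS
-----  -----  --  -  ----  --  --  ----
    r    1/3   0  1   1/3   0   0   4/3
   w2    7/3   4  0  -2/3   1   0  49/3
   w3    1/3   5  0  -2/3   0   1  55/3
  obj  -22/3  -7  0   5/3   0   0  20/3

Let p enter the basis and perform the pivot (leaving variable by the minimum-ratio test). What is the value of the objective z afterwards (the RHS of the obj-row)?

Ratio test on column p — row 1: (4/3)/(1/3) = 4; row 2: (49/3)/(7/3) = 7; row 3: (55/3)/(1/3) = 55. Minimum is 4 at row 1 (r leaves); pivot element 1/3.
Pivot on row 1; the obj-row RHS becomes 20/3 − (-22/3)·4 = 36.

36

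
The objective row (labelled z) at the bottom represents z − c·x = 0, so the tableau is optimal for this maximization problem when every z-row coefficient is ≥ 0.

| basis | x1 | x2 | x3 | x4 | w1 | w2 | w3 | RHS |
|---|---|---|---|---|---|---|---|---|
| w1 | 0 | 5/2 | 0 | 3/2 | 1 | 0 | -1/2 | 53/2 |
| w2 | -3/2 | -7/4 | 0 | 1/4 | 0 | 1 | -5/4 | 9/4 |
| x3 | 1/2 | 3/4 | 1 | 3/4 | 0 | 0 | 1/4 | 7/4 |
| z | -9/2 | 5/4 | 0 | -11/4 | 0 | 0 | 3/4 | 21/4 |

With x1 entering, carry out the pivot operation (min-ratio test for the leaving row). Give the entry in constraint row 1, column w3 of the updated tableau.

-1/2

Ratio test on column x1 — row 1: entry 0 ≤ 0; row 2: entry -3/2 ≤ 0; row 3: (7/4)/(1/2) = 7/2. Minimum is 7/2 at row 3 (x3 leaves); pivot element 1/2.
Divide row 3 by 1/2; eliminate column x1 from the other rows.
Row 1 update in column w3: -1/2 − 0·(1/2) = -1/2.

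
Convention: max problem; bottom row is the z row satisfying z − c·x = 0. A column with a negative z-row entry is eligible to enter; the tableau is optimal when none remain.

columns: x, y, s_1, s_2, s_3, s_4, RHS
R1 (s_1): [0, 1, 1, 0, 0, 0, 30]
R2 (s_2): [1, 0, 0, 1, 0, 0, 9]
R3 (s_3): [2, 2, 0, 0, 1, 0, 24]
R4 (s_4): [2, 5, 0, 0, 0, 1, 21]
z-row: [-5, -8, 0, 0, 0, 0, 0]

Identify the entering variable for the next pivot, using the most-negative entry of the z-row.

y

Negative z-row entries: x: -5, y: -8.
The most negative is -8 in column y, so y enters.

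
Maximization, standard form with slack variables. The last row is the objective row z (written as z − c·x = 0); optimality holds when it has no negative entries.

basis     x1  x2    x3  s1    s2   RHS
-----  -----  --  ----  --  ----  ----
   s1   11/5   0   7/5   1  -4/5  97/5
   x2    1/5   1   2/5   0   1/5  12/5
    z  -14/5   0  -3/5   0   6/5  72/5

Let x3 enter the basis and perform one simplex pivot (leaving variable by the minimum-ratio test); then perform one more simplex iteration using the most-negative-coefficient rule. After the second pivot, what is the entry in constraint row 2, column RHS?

7/3

Ratio test on column x3 — row 1: (97/5)/(7/5) = 97/7; row 2: (12/5)/(2/5) = 6. Minimum is 6 at row 2 (x2 leaves); pivot element 2/5.
Divide row 2 by 2/5; eliminate column x3 from the other rows.
Second iteration: most negative z-row entry is -5/2 in column x1, so x1 enters.
Ratio test on column x1 — row 1: 11/(3/2) = 22/3; row 2: 6/(1/2) = 12. Minimum is 22/3 at row 1 (s1 leaves); pivot element 3/2.
Divide row 1 by 3/2; eliminate column x1 from the other rows.
After both pivots, the entry at constraint row 2, column RHS is 7/3.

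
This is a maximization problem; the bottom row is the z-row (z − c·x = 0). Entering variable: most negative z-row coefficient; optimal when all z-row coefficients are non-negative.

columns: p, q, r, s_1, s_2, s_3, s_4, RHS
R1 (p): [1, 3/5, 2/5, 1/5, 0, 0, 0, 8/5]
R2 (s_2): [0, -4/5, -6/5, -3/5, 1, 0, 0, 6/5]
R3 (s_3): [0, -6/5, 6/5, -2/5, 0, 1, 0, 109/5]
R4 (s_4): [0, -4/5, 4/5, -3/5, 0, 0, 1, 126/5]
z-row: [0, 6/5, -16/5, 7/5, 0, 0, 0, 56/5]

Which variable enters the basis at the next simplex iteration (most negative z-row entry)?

Negative z-row entries: r: -16/5.
The most negative is -16/5 in column r, so r enters.

r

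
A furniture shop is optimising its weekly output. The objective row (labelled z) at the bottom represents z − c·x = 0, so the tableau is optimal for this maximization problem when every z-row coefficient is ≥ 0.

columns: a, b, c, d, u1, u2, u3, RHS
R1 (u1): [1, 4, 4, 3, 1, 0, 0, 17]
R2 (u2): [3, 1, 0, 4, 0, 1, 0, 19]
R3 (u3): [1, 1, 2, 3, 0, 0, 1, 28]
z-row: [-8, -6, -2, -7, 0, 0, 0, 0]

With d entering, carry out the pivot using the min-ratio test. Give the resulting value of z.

Ratio test on column d — row 1: 17/3 = 17/3; row 2: 19/4 = 19/4; row 3: 28/3 = 28/3. Minimum is 19/4 at row 2 (u2 leaves); pivot element 4.
Pivot on row 2; the z-row RHS becomes 0 − (-7)·(19/4) = 133/4.

133/4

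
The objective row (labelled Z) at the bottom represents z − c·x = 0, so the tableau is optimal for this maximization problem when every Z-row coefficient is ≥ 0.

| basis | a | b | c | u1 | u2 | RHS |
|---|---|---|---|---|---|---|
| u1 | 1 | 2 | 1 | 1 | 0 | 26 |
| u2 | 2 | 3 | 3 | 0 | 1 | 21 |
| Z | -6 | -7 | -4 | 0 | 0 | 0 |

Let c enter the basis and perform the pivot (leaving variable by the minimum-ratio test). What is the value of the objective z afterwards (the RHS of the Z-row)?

Ratio test on column c — row 1: 26/1 = 26; row 2: 21/3 = 7. Minimum is 7 at row 2 (u2 leaves); pivot element 3.
Pivot on row 2; the Z-row RHS becomes 0 − (-4)·7 = 28.

28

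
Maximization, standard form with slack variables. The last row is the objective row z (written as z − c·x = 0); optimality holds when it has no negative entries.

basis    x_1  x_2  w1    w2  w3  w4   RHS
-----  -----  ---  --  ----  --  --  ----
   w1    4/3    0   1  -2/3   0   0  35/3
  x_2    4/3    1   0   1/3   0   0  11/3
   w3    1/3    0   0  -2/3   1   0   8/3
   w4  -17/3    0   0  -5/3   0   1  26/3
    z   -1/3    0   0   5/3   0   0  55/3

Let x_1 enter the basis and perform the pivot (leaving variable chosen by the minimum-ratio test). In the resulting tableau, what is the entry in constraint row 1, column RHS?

Ratio test on column x_1 — row 1: (35/3)/(4/3) = 35/4; row 2: (11/3)/(4/3) = 11/4; row 3: (8/3)/(1/3) = 8; row 4: entry -17/3 ≤ 0. Minimum is 11/4 at row 2 (x_2 leaves); pivot element 4/3.
Divide row 2 by 4/3; eliminate column x_1 from the other rows.
Row 1 update in column RHS: 35/3 − (4/3)·(11/4) = 8.

8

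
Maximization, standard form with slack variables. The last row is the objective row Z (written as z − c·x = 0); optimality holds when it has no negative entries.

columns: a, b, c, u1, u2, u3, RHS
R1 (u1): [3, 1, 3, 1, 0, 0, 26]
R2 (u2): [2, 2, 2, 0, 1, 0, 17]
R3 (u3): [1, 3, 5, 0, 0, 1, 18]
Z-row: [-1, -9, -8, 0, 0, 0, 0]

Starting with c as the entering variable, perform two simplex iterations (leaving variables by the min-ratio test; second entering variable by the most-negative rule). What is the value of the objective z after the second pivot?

Ratio test on column c — row 1: 26/3 = 26/3; row 2: 17/2 = 17/2; row 3: 18/5 = 18/5. Minimum is 18/5 at row 3 (u3 leaves); pivot element 5.
Pivot on row 3; the Z-row RHS becomes 0 − (-8)·(18/5) = 144/5.
Next entering variable (most negative Z-row entry -21/5): b.
Ratio test on column b — row 1: entry -4/5 ≤ 0; row 2: (49/5)/(4/5) = 49/4; row 3: (18/5)/(3/5) = 6. Minimum is 6 at row 3 (c leaves); pivot element 3/5.
After the second pivot the Z-row RHS is 144/5 − (-21/5)·6 = 54.

54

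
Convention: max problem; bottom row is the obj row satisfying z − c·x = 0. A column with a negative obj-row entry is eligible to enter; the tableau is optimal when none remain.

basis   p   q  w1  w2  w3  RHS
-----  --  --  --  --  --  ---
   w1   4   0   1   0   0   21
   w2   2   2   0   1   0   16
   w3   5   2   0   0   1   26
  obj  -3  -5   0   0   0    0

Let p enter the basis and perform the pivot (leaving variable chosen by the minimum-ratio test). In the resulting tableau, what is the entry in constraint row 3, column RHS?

Ratio test on column p — row 1: 21/4 = 21/4; row 2: 16/2 = 8; row 3: 26/5 = 26/5. Minimum is 26/5 at row 3 (w3 leaves); pivot element 5.
Divide row 3 by 5; eliminate column p from the other rows.
In the new row 3, the RHS entry is the old entry divided by the pivot: 26/5 = 26/5.

26/5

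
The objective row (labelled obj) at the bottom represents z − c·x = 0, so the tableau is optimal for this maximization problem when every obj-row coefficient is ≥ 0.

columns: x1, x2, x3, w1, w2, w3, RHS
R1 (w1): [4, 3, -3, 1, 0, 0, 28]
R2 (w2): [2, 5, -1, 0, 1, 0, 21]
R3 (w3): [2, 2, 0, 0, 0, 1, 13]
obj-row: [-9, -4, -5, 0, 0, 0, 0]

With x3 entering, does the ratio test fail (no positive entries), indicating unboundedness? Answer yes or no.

yes

Every constraint-row entry in column x3 is ≤ 0, so increasing x3 is unbounded.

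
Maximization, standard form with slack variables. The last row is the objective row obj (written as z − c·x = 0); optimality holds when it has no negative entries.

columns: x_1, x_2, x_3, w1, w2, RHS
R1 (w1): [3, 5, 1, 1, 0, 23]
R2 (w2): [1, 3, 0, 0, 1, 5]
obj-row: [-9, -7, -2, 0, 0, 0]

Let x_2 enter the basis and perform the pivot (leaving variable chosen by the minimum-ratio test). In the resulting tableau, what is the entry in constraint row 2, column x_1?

1/3

Ratio test on column x_2 — row 1: 23/5 = 23/5; row 2: 5/3 = 5/3. Minimum is 5/3 at row 2 (w2 leaves); pivot element 3.
Divide row 2 by 3; eliminate column x_2 from the other rows.
In the new row 2, the x_1 entry is the old entry divided by the pivot: 1/3 = 1/3.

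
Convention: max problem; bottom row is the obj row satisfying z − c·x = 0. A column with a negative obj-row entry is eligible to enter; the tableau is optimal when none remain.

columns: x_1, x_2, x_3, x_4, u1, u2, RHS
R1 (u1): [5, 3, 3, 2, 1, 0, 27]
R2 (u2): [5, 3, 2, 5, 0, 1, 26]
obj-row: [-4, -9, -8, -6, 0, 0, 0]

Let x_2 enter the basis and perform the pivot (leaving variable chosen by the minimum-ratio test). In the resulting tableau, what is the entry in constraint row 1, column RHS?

1

Ratio test on column x_2 — row 1: 27/3 = 9; row 2: 26/3 = 26/3. Minimum is 26/3 at row 2 (u2 leaves); pivot element 3.
Divide row 2 by 3; eliminate column x_2 from the other rows.
Row 1 update in column RHS: 27 − 3·(26/3) = 1.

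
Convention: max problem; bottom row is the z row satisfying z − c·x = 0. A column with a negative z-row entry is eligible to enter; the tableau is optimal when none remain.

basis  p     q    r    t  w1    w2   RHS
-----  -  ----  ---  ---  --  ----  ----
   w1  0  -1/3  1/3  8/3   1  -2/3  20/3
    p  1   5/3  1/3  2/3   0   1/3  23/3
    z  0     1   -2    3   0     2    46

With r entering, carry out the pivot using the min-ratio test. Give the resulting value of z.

Ratio test on column r — row 1: (20/3)/(1/3) = 20; row 2: (23/3)/(1/3) = 23. Minimum is 20 at row 1 (w1 leaves); pivot element 1/3.
Pivot on row 1; the z-row RHS becomes 46 − (-2)·20 = 86.

86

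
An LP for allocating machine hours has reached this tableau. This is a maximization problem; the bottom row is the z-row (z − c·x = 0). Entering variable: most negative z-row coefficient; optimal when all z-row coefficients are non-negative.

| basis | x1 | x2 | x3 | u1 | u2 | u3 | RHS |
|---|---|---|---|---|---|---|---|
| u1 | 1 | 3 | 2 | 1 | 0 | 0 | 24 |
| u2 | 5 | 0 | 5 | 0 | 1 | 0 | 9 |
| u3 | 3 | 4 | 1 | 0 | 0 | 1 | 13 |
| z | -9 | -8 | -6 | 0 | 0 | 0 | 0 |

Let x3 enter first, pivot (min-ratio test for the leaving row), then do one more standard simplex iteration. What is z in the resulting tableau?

166/5

Ratio test on column x3 — row 1: 24/2 = 12; row 2: 9/5 = 9/5; row 3: 13/1 = 13. Minimum is 9/5 at row 2 (u2 leaves); pivot element 5.
Pivot on row 2; the z-row RHS becomes 0 − (-6)·(9/5) = 54/5.
Next entering variable (most negative z-row entry -8): x2.
Ratio test on column x2 — row 1: (102/5)/3 = 34/5; row 2: entry 0 ≤ 0; row 3: (56/5)/4 = 14/5. Minimum is 14/5 at row 3 (u3 leaves); pivot element 4.
After the second pivot the z-row RHS is 54/5 − (-8)·(14/5) = 166/5.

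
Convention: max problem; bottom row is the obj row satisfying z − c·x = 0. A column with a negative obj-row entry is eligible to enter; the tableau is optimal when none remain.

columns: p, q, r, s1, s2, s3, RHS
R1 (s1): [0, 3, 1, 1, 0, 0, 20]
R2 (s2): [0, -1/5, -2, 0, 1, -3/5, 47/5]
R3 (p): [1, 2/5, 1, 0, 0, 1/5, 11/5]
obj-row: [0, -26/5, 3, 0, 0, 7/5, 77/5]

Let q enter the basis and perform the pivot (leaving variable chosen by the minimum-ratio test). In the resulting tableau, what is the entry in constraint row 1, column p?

Ratio test on column q — row 1: 20/3 = 20/3; row 2: entry -1/5 ≤ 0; row 3: (11/5)/(2/5) = 11/2. Minimum is 11/2 at row 3 (p leaves); pivot element 2/5.
Divide row 3 by 2/5; eliminate column q from the other rows.
Row 1 update in column p: 0 − 3·(5/2) = -15/2.

-15/2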